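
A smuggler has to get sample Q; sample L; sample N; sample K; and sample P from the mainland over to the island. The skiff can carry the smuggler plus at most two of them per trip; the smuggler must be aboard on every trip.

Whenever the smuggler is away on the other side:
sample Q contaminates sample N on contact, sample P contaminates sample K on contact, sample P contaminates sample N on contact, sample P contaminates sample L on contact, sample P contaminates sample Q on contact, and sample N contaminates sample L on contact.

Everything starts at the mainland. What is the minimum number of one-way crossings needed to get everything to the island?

7

Counting alone: the smuggler can take at most 2 across per trip to the island, so moving all 5 needs at least 3 loaded trips out, with a return between consecutive ones — at least 5 crossings.
The safety rule pushes this higher. Following every safe sequence of crossings, the most of the 5 that can be at the island as the skiff arrives there on crossing 5 is 4 — never all 5.
So no plan with fewer than 7 crossings exists, and this one achieves 7:
1. Smuggler goes to the island with sample N and sample P.  [the mainland: sample K, sample L, sample Q | the island: sample N, sample P]
2. Smuggler goes back to the mainland with sample N.  [the mainland: sample K, sample L, sample N, sample Q | the island: sample P]
3. Smuggler goes to the island with sample L and sample Q.  [the mainland: sample K, sample N | the island: sample L, sample P, sample Q]
4. Smuggler goes back to the mainland with sample P.  [the mainland: sample K, sample N, sample P | the island: sample L, sample Q]
5. Smuggler goes to the island with sample K and sample N.  [the mainland: sample P | the island: sample K, sample L, sample N, sample Q]
6. Smuggler goes back to the mainland with sample N.  [the mainland: sample N, sample P | the island: sample K, sample L, sample Q]
7. Smuggler goes to the island with sample N and sample P.  [the mainland: — | the island: sample K, sample L, sample N, sample P, sample Q]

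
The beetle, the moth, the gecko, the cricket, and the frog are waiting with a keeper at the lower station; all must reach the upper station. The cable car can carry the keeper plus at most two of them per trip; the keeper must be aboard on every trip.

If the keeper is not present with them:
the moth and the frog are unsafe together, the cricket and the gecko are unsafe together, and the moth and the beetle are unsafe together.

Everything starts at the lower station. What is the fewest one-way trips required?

5

Counting alone: the keeper can take at most 2 across per trip to the upper station, so moving all 5 needs at least 3 loaded trips out, with a return between consecutive ones — at least 5 crossings.
The plan below uses exactly 5 crossings, so it is optimal:
1. Keeper goes to the upper station with the gecko and the moth.
2. Keeper goes back to the lower station alone.
3. Keeper goes to the upper station with the beetle and the frog.
4. Keeper goes back to the lower station with the moth.
5. Keeper goes to the upper station with the cricket and the moth.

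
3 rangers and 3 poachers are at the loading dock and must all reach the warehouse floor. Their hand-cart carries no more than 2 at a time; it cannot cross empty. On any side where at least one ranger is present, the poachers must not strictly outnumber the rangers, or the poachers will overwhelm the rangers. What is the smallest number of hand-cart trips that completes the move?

Counting alone: each trip to the warehouse floor takes at most 2 across and each return brings at least 1 back, so after t trips out (and t−1 returns) at most 2t − (t−1) of the 6 are across; that first reaches 6 at t = 5, so at least 9 crossings are needed.
The safety rule pushes this higher. Following every safe sequence of crossings, the most of the 6 that can be at the warehouse floor as the hand-cart arrives there on crossing 9 is 5 — never all 6.
So no plan with fewer than 11 crossings exists, and this one achieves 11:
1. 2 poachers → the warehouse floor.  (the loading dock: 3R 1P; the warehouse floor: 0R 2P)
2. 1 poacher ← the loading dock.  (the loading dock: 3R 2P; the warehouse floor: 0R 1P)
3. 2 poachers → the warehouse floor.  (the loading dock: 3R 0P; the warehouse floor: 0R 3P)
4. 1 poacher ← the loading dock.  (the loading dock: 3R 1P; the warehouse floor: 0R 2P)
5. 2 rangers → the warehouse floor.  (the loading dock: 1R 1P; the warehouse floor: 2R 2P)
6. 1 ranger and 1 poacher ← the loading dock.  (the loading dock: 2R 2P; the warehouse floor: 1R 1P)
7. 2 rangers → the warehouse floor.  (the loading dock: 0R 2P; the warehouse floor: 3R 1P)
8. 1 poacher ← the loading dock.  (the loading dock: 0R 3P; the warehouse floor: 3R 0P)
9. 2 poachers → the warehouse floor.  (the loading dock: 0R 1P; the warehouse floor: 3R 2P)
10. 1 poacher ← the loading dock.  (the loading dock: 0R 2P; the warehouse floor: 3R 1P)
11. 2 poachers → the warehouse floor.  (the loading dock: 0R 0P; the warehouse floor: 3R 3P)

11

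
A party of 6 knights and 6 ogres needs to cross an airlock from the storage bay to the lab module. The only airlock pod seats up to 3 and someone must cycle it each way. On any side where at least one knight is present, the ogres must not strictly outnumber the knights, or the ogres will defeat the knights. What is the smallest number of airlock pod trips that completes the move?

Following every safe sequence of crossings from the start, the most of the 12 that can be at the lab module as the airlock pod arrives there on crossings 1, 3, 5 is 3, 5, 6 respectively; the best ever achieved is 6 of 12.
From crossing 7 on, no configuration arises that was not already reachable earlier: only 17 distinct safe configurations (who is on which side, and where the airlock pod is) can ever be reached, none of them has everyone across, and every continuation just revisits them. They are: 0 knights + 0 ogres across (airlock pod back at the start); 0 knights + 1 ogre across (airlock pod there); 0 knights + 1 ogre across (airlock pod back at the start); 0 knights + 2 ogres across (airlock pod there); 0 knights + 2 ogres across (airlock pod back at the start); 0 knights + 3 ogres across (airlock pod there); 0 knights + 3 ogres across (airlock pod back at the start); 0 knights + 4 ogres across (airlock pod there); 0 knights + 4 ogres across (airlock pod back at the start); 0 knights + 5 ogres across (airlock pod there); 0 knights + 5 ogres across (airlock pod back at the start); 0 knights + 6 ogres across (airlock pod there); 1 knight + 1 ogre across (airlock pod there); 1 knight + 1 ogre across (airlock pod back at the start); 2 knights + 2 ogres across (airlock pod there); 2 knights + 2 ogres across (airlock pod back at the start); 3 knights + 3 ogres across (airlock pod there). So no valid plan exists.

impossible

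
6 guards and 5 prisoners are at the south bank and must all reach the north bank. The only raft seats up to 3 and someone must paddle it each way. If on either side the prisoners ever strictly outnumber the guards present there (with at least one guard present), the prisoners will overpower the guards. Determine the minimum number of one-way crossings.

Counting alone: each trip to the north bank takes at most 3 across and each return brings at least 1 back, so after t trips out (and t−1 returns) at most 3t − (t−1) of the 11 are across; that first reaches 11 at t = 5, so at least 9 crossings are needed.
The plan below uses exactly 9 crossings, so it is optimal:
1. 3 prisoners → the north bank.  (the south bank: 6G 2P; the north bank: 0G 3P)
2. 1 prisoner ← the south bank.  (the south bank: 6G 3P; the north bank: 0G 2P)
3. 3 guards → the north bank.  (the south bank: 3G 3P; the north bank: 3G 2P)
4. 1 guard ← the south bank.  (the south bank: 4G 3P; the north bank: 2G 2P)
5. 2 guards and 1 prisoner → the north bank.  (the south bank: 2G 2P; the north bank: 4G 3P)
6. 1 guard ← the south bank.  (the south bank: 3G 2P; the north bank: 3G 3P)
7. 2 guards and 1 prisoner → the north bank.  (the south bank: 1G 1P; the north bank: 5G 4P)
8. 1 guard ← the south bank.  (the south bank: 2G 1P; the north bank: 4G 4P)
9. 2 guards and 1 prisoner → the north bank.  (the south bank: 0G 0P; the north bank: 6G 5P)

9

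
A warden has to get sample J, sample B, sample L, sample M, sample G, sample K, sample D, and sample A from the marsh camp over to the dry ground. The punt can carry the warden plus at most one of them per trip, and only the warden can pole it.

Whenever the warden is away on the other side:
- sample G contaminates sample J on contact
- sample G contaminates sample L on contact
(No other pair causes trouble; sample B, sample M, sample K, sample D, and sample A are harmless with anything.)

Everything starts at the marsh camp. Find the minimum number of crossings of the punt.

17

Counting alone: the warden can take at most 1 across per trip to the dry ground, so moving all 8 needs at least 8 loaded trips out, with a return between consecutive ones — at least 15 crossings.
The safety rule pushes this higher. Following every safe sequence of crossings, the most of the 8 that can be at the dry ground as the punt arrives there on crossing 15 is 7 — never all 8.
So no plan with fewer than 17 crossings exists, and this one achieves 17:
1. Warden goes to the dry ground with sample G.  [the marsh camp: sample A, sample B, sample D, sample J, sample K, sample L, sample M | the dry ground: sample G]
2. Warden goes back to the marsh camp alone.  [the marsh camp: sample A, sample B, sample D, sample J, sample K, sample L, sample M | the dry ground: sample G]
3. Warden goes to the dry ground with sample J.  [the marsh camp: sample A, sample B, sample D, sample K, sample L, sample M | the dry ground: sample G, sample J]
4. Warden goes back to the marsh camp with sample G.  [the marsh camp: sample A, sample B, sample D, sample G, sample K, sample L, sample M | the dry ground: sample J]
5. Warden goes to the dry ground with sample L.  [the marsh camp: sample A, sample B, sample D, sample G, sample K, sample M | the dry ground: sample J, sample L]
6. Warden goes back to the marsh camp alone.  [the marsh camp: sample A, sample B, sample D, sample G, sample K, sample M | the dry ground: sample J, sample L]
7. Warden goes to the dry ground with sample B.  [the marsh camp: sample A, sample D, sample G, sample K, sample M | the dry ground: sample B, sample J, sample L]
8. Warden goes back to the marsh camp alone.  [the marsh camp: sample A, sample D, sample G, sample K, sample M | the dry ground: sample B, sample J, sample L]
9. Warden goes to the dry ground with sample M.  [the marsh camp: sample A, sample D, sample G, sample K | the dry ground: sample B, sample J, sample L, sample M]
10. Warden goes back to the marsh camp alone.  [the marsh camp: sample A, sample D, sample G, sample K | the dry ground: sample B, sample J, sample L, sample M]
11. Warden goes to the dry ground with sample K.  [the marsh camp: sample A, sample D, sample G | the dry ground: sample B, sample J, sample K, sample L, sample M]
12. Warden goes back to the marsh camp alone.  [the marsh camp: sample A, sample D, sample G | the dry ground: sample B, sample J, sample K, sample L, sample M]
13. Warden goes to the dry ground with sample D.  [the marsh camp: sample A, sample G | the dry ground: sample B, sample D, sample J, sample K, sample L, sample M]
14. Warden goes back to the marsh camp alone.  [the marsh camp: sample A, sample G | the dry ground: sample B, sample D, sample J, sample K, sample L, sample M]
15. Warden goes to the dry ground with sample A.  [the marsh camp: sample G | the dry ground: sample A, sample B, sample D, sample J, sample K, sample L, sample M]
16. Warden goes back to the marsh camp alone.  [the marsh camp: sample G | the dry ground: sample A, sample B, sample D, sample J, sample K, sample L, sample M]
17. Warden goes to the dry ground with sample G.  [the marsh camp: — | the dry ground: sample A, sample B, sample D, sample G, sample J, sample K, sample L, sample M]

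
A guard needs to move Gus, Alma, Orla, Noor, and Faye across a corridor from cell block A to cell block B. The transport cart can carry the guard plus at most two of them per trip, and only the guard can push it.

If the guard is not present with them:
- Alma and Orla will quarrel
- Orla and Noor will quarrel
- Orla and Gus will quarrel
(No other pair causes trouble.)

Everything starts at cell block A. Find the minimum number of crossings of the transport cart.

5

Counting alone: the guard can take at most 2 across per trip to cell block B, so moving all 5 needs at least 3 loaded trips out, with a return between consecutive ones — at least 5 crossings.
The plan below uses exactly 5 crossings, so it is optimal:
1. Guard goes to cell block B with Gus and Orla.
2. Guard goes back to cell block A with Orla.
3. Guard goes to cell block B with Alma and Noor.
4. Guard goes back to cell block A alone.
5. Guard goes to cell block B with Faye and Orla.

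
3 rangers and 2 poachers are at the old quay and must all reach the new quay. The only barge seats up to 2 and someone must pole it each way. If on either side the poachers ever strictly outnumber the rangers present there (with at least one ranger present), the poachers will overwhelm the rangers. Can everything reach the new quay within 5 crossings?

No

Counting alone: each trip to the new quay takes at most 2 across and each return brings at least 1 back, so after t trips out (and t−1 returns) at most 2t − (t−1) of the 5 are across; that first reaches 5 at t = 4, so at least 7 crossings are needed.
Since 5 < 7, 5 crossings cannot be enough. (The shortest complete plan in fact takes 7:)
1. 2 poachers → the new quay.  (the old quay: 3R 0P; the new quay: 0R 2P)
2. 1 poacher ← the old quay.  (the old quay: 3R 1P; the new quay: 0R 1P)
3. 2 rangers → the new quay.  (the old quay: 1R 1P; the new quay: 2R 1P)
4. 1 ranger ← the old quay.  (the old quay: 2R 1P; the new quay: 1R 1P)
5. 1 ranger and 1 poacher → the new quay.  (the old quay: 1R 0P; the new quay: 2R 2P)
6. 1 poacher ← the old quay.  (the old quay: 1R 1P; the new quay: 2R 1P)
7. 1 ranger and 1 poacher → the new quay.  (the old quay: 0R 0P; the new quay: 3R 2P)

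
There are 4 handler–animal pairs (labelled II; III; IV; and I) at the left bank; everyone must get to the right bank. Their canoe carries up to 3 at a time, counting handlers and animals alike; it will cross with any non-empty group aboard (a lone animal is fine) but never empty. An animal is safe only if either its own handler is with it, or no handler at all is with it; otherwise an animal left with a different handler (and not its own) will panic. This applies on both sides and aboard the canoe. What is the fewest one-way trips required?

Counting alone: each trip to the right bank takes at most 3 across and each return brings at least 1 back, so after t trips out (and t−1 returns) at most 3t − (t−1) of the 8 are across; that first reaches 8 at t = 4, so at least 7 crossings are needed.
The safety rule pushes this higher. Following every safe sequence of crossings, the most of the 8 that can be at the right bank as the canoe arrives there on crossing 7 is 7 — never all 8.
So no plan with fewer than 9 crossings exists, and this one achieves 9:
1. animal II and handler II cross → the right bank.
2. handler II crosses ← the left bank.
3. animal III, handler II, and handler III cross → the right bank.
4. animal II and handler II cross ← the left bank.
5. handler I, handler II, and handler IV cross → the right bank.
6. animal III crosses ← the left bank.
7. animal II and animal III cross → the right bank.
8. animal II crosses ← the left bank.
9. animal I, animal II, and animal IV cross → the right bank.

9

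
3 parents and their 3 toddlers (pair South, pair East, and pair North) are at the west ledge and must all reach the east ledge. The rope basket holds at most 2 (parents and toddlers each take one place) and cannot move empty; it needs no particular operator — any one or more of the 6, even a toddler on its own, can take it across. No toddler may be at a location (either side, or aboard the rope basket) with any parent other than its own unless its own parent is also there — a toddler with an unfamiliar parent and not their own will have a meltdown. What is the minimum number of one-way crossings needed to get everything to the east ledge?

11

Counting alone: each trip to the east ledge takes at most 2 across and each return brings at least 1 back, so after t trips out (and t−1 returns) at most 2t − (t−1) of the 6 are across; that first reaches 6 at t = 5, so at least 9 crossings are needed.
The safety rule pushes this higher. Following every safe sequence of crossings, the most of the 6 that can be at the east ledge as the rope basket arrives there on crossing 9 is 5 — never all 6.
So no plan with fewer than 11 crossings exists, and this one achieves 11:
1. parent South and toddler South cross → the east ledge.
2. parent South crosses ← the west ledge.
3. toddler East and toddler North cross → the east ledge.
4. toddler South crosses ← the west ledge.
5. parent East and parent North cross → the east ledge.
6. parent East and toddler East cross ← the west ledge.
7. parent East and parent South cross → the east ledge.
8. toddler North crosses ← the west ledge.
9. toddler East and toddler South cross → the east ledge.
10. parent North crosses ← the west ledge.
11. parent North and toddler North cross → the east ledge.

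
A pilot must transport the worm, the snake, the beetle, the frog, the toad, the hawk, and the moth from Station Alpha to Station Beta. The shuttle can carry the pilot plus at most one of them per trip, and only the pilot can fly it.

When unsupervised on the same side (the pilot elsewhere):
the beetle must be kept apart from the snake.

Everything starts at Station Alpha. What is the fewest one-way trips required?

13

Counting alone: the pilot can take at most 1 across per trip to Station Beta, so moving all 7 needs at least 7 loaded trips out, with a return between consecutive ones — at least 13 crossings.
The plan below uses exactly 13 crossings, so it is optimal:
1. Pilot goes to Station Beta with the snake.  [Station Alpha: the beetle, the frog, the hawk, the moth, the toad, the worm | Station Beta: the snake]
2. Pilot goes back to Station Alpha alone.  [Station Alpha: the beetle, the frog, the hawk, the moth, the toad, the worm | Station Beta: the snake]
3. Pilot goes to Station Beta with the worm.  [Station Alpha: the beetle, the frog, the hawk, the moth, the toad | Station Beta: the snake, the worm]
4. Pilot goes back to Station Alpha alone.  [Station Alpha: the beetle, the frog, the hawk, the moth, the toad | Station Beta: the snake, the worm]
5. Pilot goes to Station Beta with the frog.  [Station Alpha: the beetle, the hawk, the moth, the toad | Station Beta: the frog, the snake, the worm]
6. Pilot goes back to Station Alpha alone.  [Station Alpha: the beetle, the hawk, the moth, the toad | Station Beta: the frog, the snake, the worm]
7. Pilot goes to Station Beta with the toad.  [Station Alpha: the beetle, the hawk, the moth | Station Beta: the frog, the snake, the toad, the worm]
8. Pilot goes back to Station Alpha alone.  [Station Alpha: the beetle, the hawk, the moth | Station Beta: the frog, the snake, the toad, the worm]
9. Pilot goes to Station Beta with the hawk.  [Station Alpha: the beetle, the moth | Station Beta: the frog, the hawk, the snake, the toad, the worm]
10. Pilot goes back to Station Alpha alone.  [Station Alpha: the beetle, the moth | Station Beta: the frog, the hawk, the snake, the toad, the worm]
11. Pilot goes to Station Beta with the moth.  [Station Alpha: the beetle | Station Beta: the frog, the hawk, the moth, the snake, the toad, the worm]
12. Pilot goes back to Station Alpha alone.  [Station Alpha: the beetle | Station Beta: the frog, the hawk, the moth, the snake, the toad, the worm]
13. Pilot goes to Station Beta with the beetle.  [Station Alpha: — | Station Beta: the beetle, the frog, the hawk, the moth, the snake, the toad, the worm]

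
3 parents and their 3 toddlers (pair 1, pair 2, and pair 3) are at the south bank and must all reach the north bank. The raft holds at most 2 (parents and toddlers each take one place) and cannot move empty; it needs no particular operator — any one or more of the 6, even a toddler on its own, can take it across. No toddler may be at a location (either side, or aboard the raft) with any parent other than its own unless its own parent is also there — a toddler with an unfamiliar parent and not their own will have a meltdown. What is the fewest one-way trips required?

11

Counting alone: each trip to the north bank takes at most 2 across and each return brings at least 1 back, so after t trips out (and t−1 returns) at most 2t − (t−1) of the 6 are across; that first reaches 6 at t = 5, so at least 9 crossings are needed.
The safety rule pushes this higher. Following every safe sequence of crossings, the most of the 6 that can be at the north bank as the raft arrives there on crossing 9 is 5 — never all 6.
So no plan with fewer than 11 crossings exists, and this one achieves 11:
1. parent 1 and toddler 1 cross → the north bank.
2. parent 1 crosses ← the south bank.
3. toddler 2 and toddler 3 cross → the north bank.
4. toddler 1 crosses ← the south bank.
5. parent 2 and parent 3 cross → the north bank.
6. parent 2 and toddler 2 cross ← the south bank.
7. parent 1 and parent 2 cross → the north bank.
8. toddler 3 crosses ← the south bank.
9. toddler 1 and toddler 2 cross → the north bank.
10. parent 3 crosses ← the south bank.
11. parent 3 and toddler 3 cross → the north bank.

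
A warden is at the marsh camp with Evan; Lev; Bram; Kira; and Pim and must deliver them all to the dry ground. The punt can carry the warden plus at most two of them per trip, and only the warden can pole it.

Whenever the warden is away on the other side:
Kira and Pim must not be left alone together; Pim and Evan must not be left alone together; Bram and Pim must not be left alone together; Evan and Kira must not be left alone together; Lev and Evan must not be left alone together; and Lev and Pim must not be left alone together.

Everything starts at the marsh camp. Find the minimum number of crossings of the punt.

Counting alone: the warden can take at most 2 across per trip to the dry ground, so moving all 5 needs at least 3 loaded trips out, with a return between consecutive ones — at least 5 crossings.
The safety rule pushes this higher. Following every safe sequence of crossings, the most of the 5 that can be at the dry ground as the punt arrives there on crossing 5 is 4 — never all 5.
So no plan with fewer than 7 crossings exists, and this one achieves 7:
1. Warden goes to the dry ground with Evan and Pim.  [the marsh camp: Bram, Kira, Lev | the dry ground: Evan, Pim]
2. Warden goes back to the marsh camp with Evan.  [the marsh camp: Bram, Evan, Kira, Lev | the dry ground: Pim]
3. Warden goes to the dry ground with Bram and Evan.  [the marsh camp: Kira, Lev | the dry ground: Bram, Evan, Pim]
4. Warden goes back to the marsh camp with Pim.  [the marsh camp: Kira, Lev, Pim | the dry ground: Bram, Evan]
5. Warden goes to the dry ground with Kira and Lev.  [the marsh camp: Pim | the dry ground: Bram, Evan, Kira, Lev]
6. Warden goes back to the marsh camp with Evan.  [the marsh camp: Evan, Pim | the dry ground: Bram, Kira, Lev]
7. Warden goes to the dry ground with Evan and Pim.  [the marsh camp: — | the dry ground: Bram, Evan, Kira, Lev, Pim]

7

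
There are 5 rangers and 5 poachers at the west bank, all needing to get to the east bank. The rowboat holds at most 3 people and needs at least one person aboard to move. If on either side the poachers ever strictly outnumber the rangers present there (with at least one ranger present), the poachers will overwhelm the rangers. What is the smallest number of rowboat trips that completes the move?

Counting alone: each trip to the east bank takes at most 3 across and each return brings at least 1 back, so after t trips out (and t−1 returns) at most 3t − (t−1) of the 10 are across; that first reaches 10 at t = 5, so at least 9 crossings are needed.
The safety rule pushes this higher. Following every safe sequence of crossings, the most of the 10 that can be at the east bank as the rowboat arrives there on crossing 9 is 9 — never all 10.
So no plan with fewer than 11 crossings exists, and this one achieves 11:
1. 2 poachers → the east bank.  (the west bank: 5R 3P; the east bank: 0R 2P)
2. 1 poacher ← the west bank.  (the west bank: 5R 4P; the east bank: 0R 1P)
3. 3 poachers → the east bank.  (the west bank: 5R 1P; the east bank: 0R 4P)
4. 1 poacher ← the west bank.  (the west bank: 5R 2P; the east bank: 0R 3P)
5. 3 rangers → the east bank.  (the west bank: 2R 2P; the east bank: 3R 3P)
6. 1 ranger and 1 poacher ← the west bank.  (the west bank: 3R 3P; the east bank: 2R 2P)
7. 3 rangers → the east bank.  (the west bank: 0R 3P; the east bank: 5R 2P)
8. 1 poacher ← the west bank.  (the west bank: 0R 4P; the east bank: 5R 1P)
9. 2 poachers → the east bank.  (the west bank: 0R 2P; the east bank: 5R 3P)
10. 1 poacher ← the west bank.  (the west bank: 0R 3P; the east bank: 5R 2P)
11. 3 poachers → the east bank.  (the west bank: 0R 0P; the east bank: 5R 5P)

11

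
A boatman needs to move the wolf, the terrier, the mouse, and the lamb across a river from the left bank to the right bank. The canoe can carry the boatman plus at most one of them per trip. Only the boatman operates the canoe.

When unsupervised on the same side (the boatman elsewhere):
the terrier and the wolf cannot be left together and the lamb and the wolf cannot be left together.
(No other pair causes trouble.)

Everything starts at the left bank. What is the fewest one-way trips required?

9

Counting alone: the boatman can take at most 1 across per trip to the right bank, so moving all 4 needs at least 4 loaded trips out, with a return between consecutive ones — at least 7 crossings.
The safety rule pushes this higher. Following every safe sequence of crossings, the most of the 4 that can be at the right bank as the canoe arrives there on crossing 7 is 3 — never all 4.
So no plan with fewer than 9 crossings exists, and this one achieves 9:
1. Boatman goes to the right bank with the wolf.  [the left bank: the lamb, the mouse, the terrier | the right bank: the wolf]
2. Boatman goes back to the left bank alone.  [the left bank: the lamb, the mouse, the terrier | the right bank: the wolf]
3. Boatman goes to the right bank with the terrier.  [the left bank: the lamb, the mouse | the right bank: the terrier, the wolf]
4. Boatman goes back to the left bank with the wolf.  [the left bank: the lamb, the mouse, the wolf | the right bank: the terrier]
5. Boatman goes to the right bank with the lamb.  [the left bank: the mouse, the wolf | the right bank: the lamb, the terrier]
6. Boatman goes back to the left bank alone.  [the left bank: the mouse, the wolf | the right bank: the lamb, the terrier]
7. Boatman goes to the right bank with the mouse.  [the left bank: the wolf | the right bank: the lamb, the mouse, the terrier]
8. Boatman goes back to the left bank alone.  [the left bank: the wolf | the right bank: the lamb, the mouse, the terrier]
9. Boatman goes to the right bank with the wolf.  [the left bank: — | the right bank: the lamb, the mouse, the terrier, the wolf]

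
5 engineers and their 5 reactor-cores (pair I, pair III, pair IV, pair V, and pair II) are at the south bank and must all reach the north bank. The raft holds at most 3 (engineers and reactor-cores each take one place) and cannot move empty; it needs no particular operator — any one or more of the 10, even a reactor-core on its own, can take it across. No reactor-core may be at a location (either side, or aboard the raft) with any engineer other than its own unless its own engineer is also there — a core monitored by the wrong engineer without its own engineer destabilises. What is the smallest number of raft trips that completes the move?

11

Counting alone: each trip to the north bank takes at most 3 across and each return brings at least 1 back, so after t trips out (and t−1 returns) at most 3t − (t−1) of the 10 are across; that first reaches 10 at t = 5, so at least 9 crossings are needed.
The safety rule pushes this higher. Following every safe sequence of crossings, the most of the 10 that can be at the north bank as the raft arrives there on crossing 9 is 9 — never all 10.
So no plan with fewer than 11 crossings exists, and this one achieves 11:
1. engineer I and reactor-core I cross → the north bank.
2. engineer I crosses ← the south bank.
3. reactor-core III, reactor-core IV, and reactor-core V cross → the north bank.
4. reactor-core I crosses ← the south bank.
5. engineer III, engineer IV, and engineer V cross → the north bank.
6. engineer III and reactor-core III cross ← the south bank.
7. engineer I, engineer II, and engineer III cross → the north bank.
8. reactor-core IV crosses ← the south bank.
9. reactor-core I and reactor-core III cross → the north bank.
10. reactor-core I crosses ← the south bank.
11. reactor-core I, reactor-core II, and reactor-core IV cross → the north bank.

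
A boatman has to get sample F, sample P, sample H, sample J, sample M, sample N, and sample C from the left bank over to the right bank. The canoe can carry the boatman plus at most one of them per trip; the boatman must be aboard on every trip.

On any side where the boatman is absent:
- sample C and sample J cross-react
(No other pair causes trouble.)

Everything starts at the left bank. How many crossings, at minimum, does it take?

Counting alone: the boatman can take at most 1 across per trip to the right bank, so moving all 7 needs at least 7 loaded trips out, with a return between consecutive ones — at least 13 crossings.
The plan below uses exactly 13 crossings, so it is optimal:
1. Boatman goes to the right bank with sample J.  [the left bank: sample C, sample F, sample H, sample M, sample N, sample P | the right bank: sample J]
2. Boatman goes back to the left bank alone.  [the left bank: sample C, sample F, sample H, sample M, sample N, sample P | the right bank: sample J]
3. Boatman goes to the right bank with sample F.  [the left bank: sample C, sample H, sample M, sample N, sample P | the right bank: sample F, sample J]
4. Boatman goes back to the left bank alone.  [the left bank: sample C, sample H, sample M, sample N, sample P | the right bank: sample F, sample J]
5. Boatman goes to the right bank with sample P.  [the left bank: sample C, sample H, sample M, sample N | the right bank: sample F, sample J, sample P]
6. Boatman goes back to the left bank alone.  [the left bank: sample C, sample H, sample M, sample N | the right bank: sample F, sample J, sample P]
7. Boatman goes to the right bank with sample H.  [the left bank: sample C, sample M, sample N | the right bank: sample F, sample H, sample J, sample P]
8. Boatman goes back to the left bank alone.  [the left bank: sample C, sample M, sample N | the right bank: sample F, sample H, sample J, sample P]
9. Boatman goes to the right bank with sample M.  [the left bank: sample C, sample N | the right bank: sample F, sample H, sample J, sample M, sample P]
10. Boatman goes back to the left bank alone.  [the left bank: sample C, sample N | the right bank: sample F, sample H, sample J, sample M, sample P]
11. Boatman goes to the right bank with sample N.  [the left bank: sample C | the right bank: sample F, sample H, sample J, sample M, sample N, sample P]
12. Boatman goes back to the left bank alone.  [the left bank: sample C | the right bank: sample F, sample H, sample J, sample M, sample N, sample P]
13. Boatman goes to the right bank with sample C.  [the left bank: — | the right bank: sample C, sample F, sample H, sample J, sample M, sample N, sample P]

13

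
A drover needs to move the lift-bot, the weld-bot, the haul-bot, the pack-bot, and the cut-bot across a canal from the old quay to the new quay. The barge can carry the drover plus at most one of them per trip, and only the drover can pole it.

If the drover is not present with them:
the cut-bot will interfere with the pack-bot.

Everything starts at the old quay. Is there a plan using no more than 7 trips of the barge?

Counting alone: the drover can take at most 1 across per trip to the new quay, so moving all 5 needs at least 5 loaded trips out, with a return between consecutive ones — at least 9 crossings.
Since 7 < 9, 7 crossings cannot be enough. (The shortest complete plan in fact takes 9:)
1. Drover goes to the new quay with the pack-bot.  [the old quay: the cut-bot, the haul-bot, the lift-bot, the weld-bot | the new quay: the pack-bot]
2. Drover goes back to the old quay alone.  [the old quay: the cut-bot, the haul-bot, the lift-bot, the weld-bot | the new quay: the pack-bot]
3. Drover goes to the new quay with the lift-bot.  [the old quay: the cut-bot, the haul-bot, the weld-bot | the new quay: the lift-bot, the pack-bot]
4. Drover goes back to the old quay alone.  [the old quay: the cut-bot, the haul-bot, the weld-bot | the new quay: the lift-bot, the pack-bot]
5. Drover goes to the new quay with the weld-bot.  [the old quay: the cut-bot, the haul-bot | the new quay: the lift-bot, the pack-bot, the weld-bot]
6. Drover goes back to the old quay alone.  [the old quay: the cut-bot, the haul-bot | the new quay: the lift-bot, the pack-bot, the weld-bot]
7. Drover goes to the new quay with the haul-bot.  [the old quay: the cut-bot | the new quay: the haul-bot, the lift-bot, the pack-bot, the weld-bot]
8. Drover goes back to the old quay alone.  [the old quay: the cut-bot | the new quay: the haul-bot, the lift-bot, the pack-bot, the weld-bot]
9. Drover goes to the new quay with the cut-bot.  [the old quay: — | the new quay: the cut-bot, the haul-bot, the lift-bot, the pack-bot, the weld-bot]

No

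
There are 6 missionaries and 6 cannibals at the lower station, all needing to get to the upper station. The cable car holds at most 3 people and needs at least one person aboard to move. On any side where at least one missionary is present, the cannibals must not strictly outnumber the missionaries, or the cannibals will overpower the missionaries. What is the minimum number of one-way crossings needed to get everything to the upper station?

impossible

Following every safe sequence of crossings from the start, the most of the 12 that can be at the upper station as the cable car arrives there on crossings 1, 3, 5 is 3, 5, 6 respectively; the best ever achieved is 6 of 12.
From crossing 7 on, no configuration arises that was not already reachable earlier: only 17 distinct safe configurations (who is on which side, and where the cable car is) can ever be reached, none of them has everyone across, and every continuation just revisits them. They are: 0 missionaries + 0 cannibals across (cable car back at the start); 0 missionaries + 1 cannibal across (cable car there); 0 missionaries + 1 cannibal across (cable car back at the start); 0 missionaries + 2 cannibals across (cable car there); 0 missionaries + 2 cannibals across (cable car back at the start); 0 missionaries + 3 cannibals across (cable car there); 0 missionaries + 3 cannibals across (cable car back at the start); 0 missionaries + 4 cannibals across (cable car there); 0 missionaries + 4 cannibals across (cable car back at the start); 0 missionaries + 5 cannibals across (cable car there); 0 missionaries + 5 cannibals across (cable car back at the start); 0 missionaries + 6 cannibals across (cable car there); 1 missionary + 1 cannibal across (cable car there); 1 missionary + 1 cannibal across (cable car back at the start); 2 missionaries + 2 cannibals across (cable car there); 2 missionaries + 2 cannibals across (cable car back at the start); 3 missionaries + 3 cannibals across (cable car there). So no valid plan exists.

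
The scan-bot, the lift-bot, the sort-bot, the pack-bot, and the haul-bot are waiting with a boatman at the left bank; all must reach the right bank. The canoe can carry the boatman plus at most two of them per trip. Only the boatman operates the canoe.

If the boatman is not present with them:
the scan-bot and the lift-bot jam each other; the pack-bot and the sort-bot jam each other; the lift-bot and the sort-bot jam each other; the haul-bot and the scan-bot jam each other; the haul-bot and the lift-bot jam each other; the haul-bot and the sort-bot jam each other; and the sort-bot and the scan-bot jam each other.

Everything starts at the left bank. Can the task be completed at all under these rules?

Whatever the first load, the items left behind include a forbidden pair without the boatman. No opening move is safe, so no plan exists.

No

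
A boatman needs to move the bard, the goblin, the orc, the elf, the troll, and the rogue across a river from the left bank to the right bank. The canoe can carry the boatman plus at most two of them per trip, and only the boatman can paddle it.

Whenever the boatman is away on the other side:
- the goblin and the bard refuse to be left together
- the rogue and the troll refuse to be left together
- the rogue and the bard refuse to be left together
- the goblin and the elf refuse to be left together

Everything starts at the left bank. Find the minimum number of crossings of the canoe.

Counting alone: the boatman can take at most 2 across per trip to the right bank, so moving all 6 needs at least 3 loaded trips out, with a return between consecutive ones — at least 5 crossings.
The safety rule pushes this higher. Following every safe sequence of crossings, the most of the 6 that can be at the right bank as the canoe arrives there on crossing 5 is 5 — never all 6.
So no plan with fewer than 7 crossings exists, and this one achieves 7:
1. Boatman goes to the right bank with the goblin and the rogue.
2. Boatman goes back to the left bank alone.
3. Boatman goes to the right bank with the bard and the orc.
4. Boatman goes back to the left bank with the goblin and the rogue.
5. Boatman goes to the right bank with the elf and the troll.
6. Boatman goes back to the left bank alone.
7. Boatman goes to the right bank with the goblin and the rogue.

7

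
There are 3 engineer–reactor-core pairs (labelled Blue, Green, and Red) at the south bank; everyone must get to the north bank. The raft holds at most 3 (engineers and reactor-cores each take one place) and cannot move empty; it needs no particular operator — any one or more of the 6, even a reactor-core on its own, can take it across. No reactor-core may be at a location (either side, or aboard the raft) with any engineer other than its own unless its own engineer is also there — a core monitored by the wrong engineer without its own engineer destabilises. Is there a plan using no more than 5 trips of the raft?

Yes — this plan uses 5 crossings (≤ 5):
1. engineer Blue and reactor-core Blue cross → the north bank.
2. engineer Blue crosses ← the south bank.
3. engineer Blue, engineer Green, and engineer Red cross → the north bank.
4. reactor-core Blue crosses ← the south bank.
5. reactor-core Blue, reactor-core Green, and reactor-core Red cross → the north bank.

Yes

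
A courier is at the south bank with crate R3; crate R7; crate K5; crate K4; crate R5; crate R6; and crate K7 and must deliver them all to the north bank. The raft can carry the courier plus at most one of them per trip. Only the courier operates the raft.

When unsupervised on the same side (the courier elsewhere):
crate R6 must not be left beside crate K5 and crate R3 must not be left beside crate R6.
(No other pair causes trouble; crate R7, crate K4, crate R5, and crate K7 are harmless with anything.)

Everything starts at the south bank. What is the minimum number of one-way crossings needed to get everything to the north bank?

Counting alone: the courier can take at most 1 across per trip to the north bank, so moving all 7 needs at least 7 loaded trips out, with a return between consecutive ones — at least 13 crossings.
The safety rule pushes this higher. Following every safe sequence of crossings, the most of the 7 that can be at the north bank as the raft arrives there on crossing 13 is 6 — never all 7.
So no plan with fewer than 15 crossings exists, and this one achieves 15:
1. Courier goes to the north bank with crate R6.  [the south bank: crate K4, crate K5, crate K7, crate R3, crate R5, crate R7 | the north bank: crate R6]
2. Courier goes back to the south bank alone.  [the south bank: crate K4, crate K5, crate K7, crate R3, crate R5, crate R7 | the north bank: crate R6]
3. Courier goes to the north bank with crate R3.  [the south bank: crate K4, crate K5, crate K7, crate R5, crate R7 | the north bank: crate R3, crate R6]
4. Courier goes back to the south bank with crate R6.  [the south bank: crate K4, crate K5, crate K7, crate R5, crate R6, crate R7 | the north bank: crate R3]
5. Courier goes to the north bank with crate K5.  [the south bank: crate K4, crate K7, crate R5, crate R6, crate R7 | the north bank: crate K5, crate R3]
6. Courier goes back to the south bank alone.  [the south bank: crate K4, crate K7, crate R5, crate R6, crate R7 | the north bank: crate K5, crate R3]
7. Courier goes to the north bank with crate R7.  [the south bank: crate K4, crate K7, crate R5, crate R6 | the north bank: crate K5, crate R3, crate R7]
8. Courier goes back to the south bank alone.  [the south bank: crate K4, crate K7, crate R5, crate R6 | the north bank: crate K5, crate R3, crate R7]
9. Courier goes to the north bank with crate K4.  [the south bank: crate K7, crate R5, crate R6 | the north bank: crate K4, crate K5, crate R3, crate R7]
10. Courier goes back to the south bank alone.  [the south bank: crate K7, crate R5, crate R6 | the north bank: crate K4, crate K5, crate R3, crate R7]
11. Courier goes to the north bank with crate R5.  [the south bank: crate K7, crate R6 | the north bank: crate K4, crate K5, crate R3, crate R5, crate R7]
12. Courier goes back to the south bank alone.  [the south bank: crate K7, crate R6 | the north bank: crate K4, crate K5, crate R3, crate R5, crate R7]
13. Courier goes to the north bank with crate K7.  [the south bank: crate R6 | the north bank: crate K4, crate K5, crate K7, crate R3, crate R5, crate R7]
14. Courier goes back to the south bank alone.  [the south bank: crate R6 | the north bank: crate K4, crate K5, crate K7, crate R3, crate R5, crate R7]
15. Courier goes to the north bank with crate R6.  [the south bank: — | the north bank: crate K4, crate K5, crate K7, crate R3, crate R5, crate R6, crate R7]

15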